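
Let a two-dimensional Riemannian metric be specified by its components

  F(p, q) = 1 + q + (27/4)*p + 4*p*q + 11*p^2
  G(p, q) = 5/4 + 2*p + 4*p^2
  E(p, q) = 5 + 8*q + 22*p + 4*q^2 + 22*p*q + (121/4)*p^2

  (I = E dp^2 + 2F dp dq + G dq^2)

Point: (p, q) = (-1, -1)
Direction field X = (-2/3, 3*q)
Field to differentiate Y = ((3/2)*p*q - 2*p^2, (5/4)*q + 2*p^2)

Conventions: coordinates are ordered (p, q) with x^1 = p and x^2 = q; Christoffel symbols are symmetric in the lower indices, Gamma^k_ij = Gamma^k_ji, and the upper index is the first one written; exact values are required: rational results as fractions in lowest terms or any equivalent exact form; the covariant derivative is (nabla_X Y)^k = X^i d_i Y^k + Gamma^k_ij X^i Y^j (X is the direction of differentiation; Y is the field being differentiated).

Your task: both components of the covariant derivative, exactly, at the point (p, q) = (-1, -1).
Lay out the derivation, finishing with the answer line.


E = 125/4, F = 33/4, G = 13/4 at the point
E_p = -121/2, E_q = -22, F_p = -77/4, F_q = -3, G_p = -6, G_q = 0
EG - F^2 = 67/2;  g^inv = (2/67) * [[13/4, -33/4], [-33/4, 125/4]]
first-kind symbols [ij,l] = (1/2)(d_i g_jl + d_j g_il - d_l g_ij): [pp,p] = E_p/2 = -121/4, [pp,q] = F_p - E_q/2 = -33/4, [pq,p] = E_q/2 = -11, [pq,q] = G_p/2 = -3, [qq,p] = F_q - G_p/2 = 0, [qq,q] = G_q/2 = 0
Gamma^p_ij = (G*[ij,p] - F*[ij,q])/(EG - F^2), Gamma^q_ij = (E*[ij,q] - F*[ij,p])/(EG - F^2)
Gamma_ppp = -121/134, Gamma_ppq = -22/67, Gamma_pqq = 0, Gamma_qpp = -33/134, Gamma_qpq = -6/67, Gamma_qqq = 0
X = (-2/3, -3), Y = (-1/2, 3/4) at the point

Answer: (nabla_X Y)^p = 443/201, (nabla_X Y)^q = -1009/804


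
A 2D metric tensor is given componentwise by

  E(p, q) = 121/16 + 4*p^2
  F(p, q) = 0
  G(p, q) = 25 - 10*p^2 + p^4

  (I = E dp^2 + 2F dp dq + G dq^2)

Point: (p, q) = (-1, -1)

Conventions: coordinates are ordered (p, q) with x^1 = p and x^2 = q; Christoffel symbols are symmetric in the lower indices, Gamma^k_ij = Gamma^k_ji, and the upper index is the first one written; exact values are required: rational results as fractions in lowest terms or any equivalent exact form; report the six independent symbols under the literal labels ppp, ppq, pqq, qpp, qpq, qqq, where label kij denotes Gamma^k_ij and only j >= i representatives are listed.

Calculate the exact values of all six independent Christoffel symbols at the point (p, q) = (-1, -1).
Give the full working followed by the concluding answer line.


E = 185/16, F = 0, G = 16 at the point
E_p = -8, E_q = 0, F_p = 0, F_q = 0, G_p = 16, G_q = 0
EG - F^2 = 185;  g^inv = (1/185) * [[16, 0], [0, 185/16]]
first-kind symbols [ij,l] = (1/2)(d_i g_jl + d_j g_il - d_l g_ij): [pp,p] = E_p/2 = -4, [pp,q] = F_p - E_q/2 = 0, [pq,p] = E_q/2 = 0, [pq,q] = G_p/2 = 8, [qq,p] = F_q - G_p/2 = -8, [qq,q] = G_q/2 = 0
Gamma^p_ij = (G*[ij,p] - F*[ij,q])/(EG - F^2), Gamma^q_ij = (E*[ij,q] - F*[ij,p])/(EG - F^2)

Answer: Gamma_ppp = -64/185, Gamma_ppq = 0, Gamma_pqq = -128/185, Gamma_qpp = 0, Gamma_qpq = 1/2, Gamma_qqq = 0


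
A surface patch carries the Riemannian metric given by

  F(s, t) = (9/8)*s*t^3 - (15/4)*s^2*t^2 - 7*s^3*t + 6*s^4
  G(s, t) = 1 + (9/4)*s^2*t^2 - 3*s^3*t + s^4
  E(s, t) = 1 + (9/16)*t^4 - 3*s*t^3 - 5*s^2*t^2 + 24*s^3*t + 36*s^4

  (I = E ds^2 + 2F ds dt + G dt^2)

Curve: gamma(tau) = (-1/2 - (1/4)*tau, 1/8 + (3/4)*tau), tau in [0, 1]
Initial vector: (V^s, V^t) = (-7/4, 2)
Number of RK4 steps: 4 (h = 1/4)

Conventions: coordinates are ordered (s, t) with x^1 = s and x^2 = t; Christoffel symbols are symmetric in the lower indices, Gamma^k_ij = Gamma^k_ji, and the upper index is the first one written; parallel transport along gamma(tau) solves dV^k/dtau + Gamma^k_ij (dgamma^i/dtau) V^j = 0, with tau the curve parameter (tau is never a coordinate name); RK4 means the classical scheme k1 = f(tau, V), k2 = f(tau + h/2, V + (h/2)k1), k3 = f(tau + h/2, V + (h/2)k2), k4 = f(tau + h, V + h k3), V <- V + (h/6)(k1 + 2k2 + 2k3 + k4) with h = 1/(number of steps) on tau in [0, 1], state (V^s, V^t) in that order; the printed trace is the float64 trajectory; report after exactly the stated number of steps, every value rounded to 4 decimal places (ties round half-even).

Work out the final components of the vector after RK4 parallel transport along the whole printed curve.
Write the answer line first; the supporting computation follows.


Answer: V^s = -2.4487, V^t = 1.5583

gamma'(tau) = (-1/4, 3/4); f(tau, V)^k = -Gamma^k_ij(gamma(tau)) gamma'^i(tau) V^j; h = 1/4; intermediate values shown to 6 dp
curve data and Christoffel symbols at the stage parameters:
  tau = 0.000000: gamma = (-0.500000, 0.125000), gamma' = (-0.250000, 0.750000); Gamma_sss = -2.633409, Gamma_sst = -0.543856, Gamma_stt = 0.343488, Gamma_tss = -0.664011, Gamma_tst = -0.137133, Gamma_ttt = 0.086610
  tau = 0.125000: gamma = (-0.531250, 0.218750), gamma' = (-0.250000, 0.750000); Gamma_sss = -2.612138, Gamma_sst = -0.611790, Gamma_stt = 0.350576, Gamma_tss = -0.836851, Gamma_tst = -0.195999, Gamma_ttt = 0.112314
  tau = 0.250000: gamma = (-0.562500, 0.312500), gamma' = (-0.250000, 0.750000); Gamma_sss = -2.572915, Gamma_sst = -0.669483, Gamma_stt = 0.354432, Gamma_tss = -1.012797, Gamma_tst = -0.263534, Gamma_ttt = 0.139518
  tau = 0.375000: gamma = (-0.593750, 0.406250), gamma' = (-0.250000, 0.750000); Gamma_sss = -2.515065, Gamma_sst = -0.715922, Gamma_stt = 0.354848, Gamma_tss = -1.190597, Gamma_tst = -0.338908, Gamma_ttt = 0.167980
  tau = 0.500000: gamma = (-0.625000, 0.500000), gamma' = (-0.250000, 0.750000); Gamma_sss = -2.437549, Gamma_sst = -0.750015, Gamma_stt = 0.351570, Gamma_tss = -1.368012, Gamma_tst = -0.420927, Gamma_ttt = 0.197309
  tau = 0.625000: gamma = (-0.656250, 0.593750), gamma' = (-0.250000, 0.750000); Gamma_sss = -2.339474, Gamma_sst = -0.770714, Gamma_stt = 0.344362, Gamma_tss = -1.541850, Gamma_tst = -0.507946, Gamma_ttt = 0.226955
  tau = 0.750000: gamma = (-0.687500, 0.687500), gamma' = (-0.250000, 0.750000); Gamma_sss = -2.220555, Gamma_sst = -0.777194, Gamma_stt = 0.333083, Gamma_tss = -1.708119, Gamma_tst = -0.597842, Gamma_ttt = 0.256218
  tau = 0.875000: gamma = (-0.718750, 0.781250), gamma' = (-0.250000, 0.750000); Gamma_sss = -2.081476, Gamma_sst = -0.769041, Gamma_stt = 0.317747, Gamma_tss = -1.862320, Gamma_tst = -0.688070, Gamma_ttt = 0.284292
  tau = 1.000000: gamma = (-0.750000, 0.875000), gamma' = (-0.250000, 0.750000); Gamma_sss = -1.924112, Gamma_sst = -0.746423, Gamma_stt = 0.298569, Gamma_tss = -1.999864, Gamma_tst = -0.775809, Gamma_ttt = 0.310324
step 0: V^s = -1.7500, V^t = 2.0000
step 1: k1 = (-0.348855, -0.087963), k2 = (-0.478883, -0.153420), k3 = (-0.472324, -0.151319), k4 = (-0.586385, -0.230823); V <- V + (h/6)(k1 + 2k2 + 2k3 + k4): V^s = -1.8682, V^t = 1.9613
step 2: k1 = (-0.585996, -0.230670), k2 = (-0.681907, -0.322805), k3 = (-0.675679, -0.319857), k4 = (-0.753339, -0.422792); V <- V + (h/6)(k1 + 2k2 + 2k3 + k4): V^s = -2.0372, V^t = 1.8805
step 3: k1 = (-0.752969, -0.422585), k2 = (-0.809646, -0.533604), k3 = (-0.803340, -0.529448), k4 = (-0.838505, -0.645004); V <- V + (h/6)(k1 + 2k2 + 2k3 + k4): V^s = -2.2379, V^t = 1.7475
step 4: k1 = (-0.838188, -0.644760), k2 = (-0.849861, -0.760381), k3 = (-0.843721, -0.754887), k4 = (-0.832857, -0.865647); V <- V + (h/6)(k1 + 2k2 + 2k3 + k4): V^s = -2.4487, V^t = 1.5583


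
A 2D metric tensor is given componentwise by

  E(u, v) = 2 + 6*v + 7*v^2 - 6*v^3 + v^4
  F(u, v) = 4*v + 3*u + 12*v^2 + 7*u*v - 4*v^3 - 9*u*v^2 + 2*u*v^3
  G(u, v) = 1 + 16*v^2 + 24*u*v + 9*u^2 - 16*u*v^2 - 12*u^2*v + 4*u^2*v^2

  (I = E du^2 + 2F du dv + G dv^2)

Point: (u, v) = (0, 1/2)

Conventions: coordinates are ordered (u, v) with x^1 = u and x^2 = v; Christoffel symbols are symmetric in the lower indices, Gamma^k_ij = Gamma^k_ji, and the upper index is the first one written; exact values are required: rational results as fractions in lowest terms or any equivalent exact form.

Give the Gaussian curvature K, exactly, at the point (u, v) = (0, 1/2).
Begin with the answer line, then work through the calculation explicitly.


Answer: K = -1024/25921

E = 97/16, F = 9/2, G = 5, EG - F^2 = 161/16 at the point
E_u = 0, E_v = 9, F_u = 9/2, F_v = 13, G_u = 8, G_v = 16
E_vv = -1, F_uv = -1/2, G_uu = 8
Evaluate Brioschi's two determinant matrices M1, M2 and divide by (EG - F^2)^2.
M1 = [[-E_vv/2 + F_uv - G_uu/2, E_u/2, F_u - E_v/2], [F_v - G_u/2, E, F], [G_v/2, F, G]] = [[-4, 0, 0], [9, 97/16, 9/2], [8, 9/2, 5]]; det M1 = -161/4
M2 = [[0, E_v/2, G_u/2], [E_v/2, E, F], [G_u/2, F, G]] = [[0, 9/2, 4], [9/2, 97/16, 9/2], [4, 9/2, 5]]; det M2 = -145/4
det M1 - det M2 = -4; K = -4 / (161/16)^2 = -1024/25921


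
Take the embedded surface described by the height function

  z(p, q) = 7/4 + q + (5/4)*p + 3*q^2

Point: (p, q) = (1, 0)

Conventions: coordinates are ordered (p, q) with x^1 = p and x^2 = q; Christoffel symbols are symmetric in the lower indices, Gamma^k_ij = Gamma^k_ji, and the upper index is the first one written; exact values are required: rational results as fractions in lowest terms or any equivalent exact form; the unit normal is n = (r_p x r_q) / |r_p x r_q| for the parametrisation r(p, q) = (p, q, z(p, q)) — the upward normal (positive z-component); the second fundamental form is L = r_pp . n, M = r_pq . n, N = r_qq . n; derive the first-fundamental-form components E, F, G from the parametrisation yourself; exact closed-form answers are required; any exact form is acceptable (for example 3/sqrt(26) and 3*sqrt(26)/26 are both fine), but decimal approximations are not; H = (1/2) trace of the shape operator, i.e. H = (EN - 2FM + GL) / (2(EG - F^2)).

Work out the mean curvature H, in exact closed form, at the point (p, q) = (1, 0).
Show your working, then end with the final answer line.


z_p = 5/4, z_q = 1, z_pp = 0, z_pq = 0, z_qq = 6
E = 41/16, F = 5/4, G = 2; answer radicand W^2 = 57/16
unnormalised second-form numerators: l = 0, m = 0, n = 6; L = l/sqrt(57/16), and similarly M = m/sqrt(W^2), N = n/sqrt(W^2)
H = (E*n - 2*F*m + G*l) / (2*(EG - F^2)*sqrt(W^2)); E*n - 2*F*m + G*l = 123/8, EG - F^2 = 57/16, so H = (41/19)/sqrt(57/16)

Answer: H = 164*sqrt(57)/1083


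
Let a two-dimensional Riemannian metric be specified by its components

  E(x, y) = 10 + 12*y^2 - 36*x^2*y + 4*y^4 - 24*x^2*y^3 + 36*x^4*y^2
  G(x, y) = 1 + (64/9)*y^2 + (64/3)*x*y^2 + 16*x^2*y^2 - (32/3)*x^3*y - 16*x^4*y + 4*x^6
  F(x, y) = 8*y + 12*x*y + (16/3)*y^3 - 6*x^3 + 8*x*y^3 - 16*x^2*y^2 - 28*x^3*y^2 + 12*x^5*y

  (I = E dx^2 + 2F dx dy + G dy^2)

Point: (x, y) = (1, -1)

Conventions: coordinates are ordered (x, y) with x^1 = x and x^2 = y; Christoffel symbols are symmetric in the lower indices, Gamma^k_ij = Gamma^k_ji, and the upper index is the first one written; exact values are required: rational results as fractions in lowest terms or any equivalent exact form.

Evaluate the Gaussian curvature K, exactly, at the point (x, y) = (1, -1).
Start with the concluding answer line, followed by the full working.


Answer: K = -405/786769

E = 122, F = -286/3, G = 685/9, EG - F^2 = 1774/9 at the point
E_x = 264, E_y = -220, F_x = -214, F_y = 160, G_x = 520/3, G_y = -1040/9
E_yy = 288, F_xy = 328, G_xx = 408
The intrinsic route: Brioschi's K = (det M1 - det M2)/(EG - F^2)^2.
M1 = [[-E_yy/2 + F_xy - G_xx/2, E_x/2, F_x - E_y/2], [F_y - G_x/2, E, F], [G_y/2, F, G]] = [[-20, 132, -104], [220/3, 122, -286/3], [-520/9, -286/3, 685/9]]; det M1 = -176680/9
M2 = [[0, E_y/2, G_x/2], [E_y/2, E, F], [G_x/2, F, G]] = [[0, -110, 260/3], [-110, 122, -286/3], [260/3, -286/3, 685/9]]; det M2 = -176500/9
det M1 - det M2 = -20; K = -20 / (1774/9)^2 = -405/786769


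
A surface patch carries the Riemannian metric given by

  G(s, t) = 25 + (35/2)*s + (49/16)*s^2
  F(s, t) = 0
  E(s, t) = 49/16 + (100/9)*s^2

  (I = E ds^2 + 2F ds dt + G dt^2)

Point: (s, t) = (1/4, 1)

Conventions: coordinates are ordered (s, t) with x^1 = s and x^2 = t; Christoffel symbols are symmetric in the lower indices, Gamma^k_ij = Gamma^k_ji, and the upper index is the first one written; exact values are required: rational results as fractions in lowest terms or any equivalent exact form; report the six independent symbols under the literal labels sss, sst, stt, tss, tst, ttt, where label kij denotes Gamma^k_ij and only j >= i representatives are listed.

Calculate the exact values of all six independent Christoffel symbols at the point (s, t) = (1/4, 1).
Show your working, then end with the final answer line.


E = 541/144, F = 0, G = 7569/256 at the point
E_s = 50/9, E_t = 0, F_s = 0, F_t = 0, G_s = 609/32, G_t = 0
EG - F^2 = 454981/4096;  g^inv = (4096/454981) * [[7569/256, 0], [0, 541/144]]
first-kind symbols [ij,l] = (1/2)(d_i g_jl + d_j g_il - d_l g_ij): [ss,s] = E_s/2 = 25/9, [ss,t] = F_s - E_t/2 = 0, [st,s] = E_t/2 = 0, [st,t] = G_s/2 = 609/64, [tt,s] = F_t - G_s/2 = -609/64, [tt,t] = G_t/2 = 0
Gamma^s_ij = (G*[ij,s] - F*[ij,t])/(EG - F^2), Gamma^t_ij = (E*[ij,t] - F*[ij,s])/(EG - F^2)

Answer: Gamma_sss = 400/541, Gamma_sst = 0, Gamma_stt = -5481/2164, Gamma_tss = 0, Gamma_tst = 28/87, Gamma_ttt = 0


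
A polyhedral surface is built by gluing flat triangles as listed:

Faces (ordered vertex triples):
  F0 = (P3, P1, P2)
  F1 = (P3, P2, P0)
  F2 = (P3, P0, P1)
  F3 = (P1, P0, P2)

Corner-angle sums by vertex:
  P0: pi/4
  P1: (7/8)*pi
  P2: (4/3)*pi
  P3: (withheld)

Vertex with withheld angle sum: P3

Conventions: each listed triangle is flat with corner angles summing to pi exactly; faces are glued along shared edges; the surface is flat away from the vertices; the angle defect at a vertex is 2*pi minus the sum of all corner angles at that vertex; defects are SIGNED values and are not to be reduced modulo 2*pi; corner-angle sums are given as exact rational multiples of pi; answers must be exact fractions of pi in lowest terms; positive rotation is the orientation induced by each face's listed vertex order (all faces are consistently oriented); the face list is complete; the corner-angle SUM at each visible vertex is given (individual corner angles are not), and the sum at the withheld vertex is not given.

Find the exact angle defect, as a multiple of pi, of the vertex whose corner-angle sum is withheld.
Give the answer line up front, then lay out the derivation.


Answer: defect(P3) = (11/24)*pi

V = 4, E = 6, F = 4; chi = V - E + F = 2
Gauss-Bonnet: total defect = 2*pi*chi = 4*pi; visible defects sum to (85/24)*pi


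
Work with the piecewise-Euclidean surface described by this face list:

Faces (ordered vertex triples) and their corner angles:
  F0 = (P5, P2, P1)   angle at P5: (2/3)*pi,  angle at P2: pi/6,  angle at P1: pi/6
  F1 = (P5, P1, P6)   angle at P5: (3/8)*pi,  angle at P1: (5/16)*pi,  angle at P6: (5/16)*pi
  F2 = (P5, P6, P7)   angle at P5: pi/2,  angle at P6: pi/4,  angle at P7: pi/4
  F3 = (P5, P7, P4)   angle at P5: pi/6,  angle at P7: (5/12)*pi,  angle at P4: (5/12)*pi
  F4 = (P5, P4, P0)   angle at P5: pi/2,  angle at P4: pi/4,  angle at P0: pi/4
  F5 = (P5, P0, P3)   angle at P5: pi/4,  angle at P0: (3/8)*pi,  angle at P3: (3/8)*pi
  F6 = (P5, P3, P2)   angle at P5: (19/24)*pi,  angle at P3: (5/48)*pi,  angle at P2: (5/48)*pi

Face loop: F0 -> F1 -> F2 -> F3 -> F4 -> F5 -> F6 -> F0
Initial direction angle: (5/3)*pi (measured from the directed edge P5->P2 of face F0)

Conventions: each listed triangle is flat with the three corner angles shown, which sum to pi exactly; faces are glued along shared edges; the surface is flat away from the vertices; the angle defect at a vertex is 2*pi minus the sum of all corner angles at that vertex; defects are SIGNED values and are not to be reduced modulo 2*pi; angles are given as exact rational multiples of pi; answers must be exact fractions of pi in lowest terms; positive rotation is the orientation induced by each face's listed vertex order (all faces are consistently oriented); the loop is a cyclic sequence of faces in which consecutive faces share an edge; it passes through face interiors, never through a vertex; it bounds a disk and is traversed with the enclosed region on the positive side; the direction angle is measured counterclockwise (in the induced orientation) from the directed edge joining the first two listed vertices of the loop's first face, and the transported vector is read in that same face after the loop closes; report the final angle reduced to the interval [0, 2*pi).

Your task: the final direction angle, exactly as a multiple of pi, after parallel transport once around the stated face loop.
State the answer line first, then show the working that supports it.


Answer: final direction angle = (5/12)*pi

enclosed vertex P5: corner angles sum to (13/4)*pi, defect = 2*pi - (13/4)*pi = (-5/4)*pi
the final direction is the initial angle plus the enclosed defects, taken mod 2*pi in the induced orientation
final angle = (5/3)*pi - (5/4)*pi = (5/12)*pi (mod 2*pi)


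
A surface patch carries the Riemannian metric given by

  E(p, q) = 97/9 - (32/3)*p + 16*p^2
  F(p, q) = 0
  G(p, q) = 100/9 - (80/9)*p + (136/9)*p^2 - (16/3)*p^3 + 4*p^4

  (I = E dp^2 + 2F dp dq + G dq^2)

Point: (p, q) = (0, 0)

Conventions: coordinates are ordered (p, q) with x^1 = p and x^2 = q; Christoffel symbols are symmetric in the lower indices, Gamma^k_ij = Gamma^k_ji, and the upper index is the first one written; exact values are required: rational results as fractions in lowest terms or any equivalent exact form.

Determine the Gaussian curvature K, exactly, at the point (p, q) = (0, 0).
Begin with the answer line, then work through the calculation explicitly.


Answer: K = -4374/47045

E = 97/9, F = 0, G = 100/9, EG - F^2 = 9700/81 at the point
E_p = -32/3, E_q = 0, F_p = 0, F_q = 0, G_p = -80/9, G_q = 0
E_qq = 0, F_pq = 0, G_pp = 272/9
Using the Brioschi determinant formula for K from the metric derivatives:
M1 = [[-E_qq/2 + F_pq - G_pp/2, E_p/2, F_p - E_q/2], [F_q - G_p/2, E, F], [G_q/2, F, G]] = [[-136/9, -16/3, 0], [40/9, 97/9, 0], [0, 0, 100/9]]; det M1 = -1127200/729
M2 = [[0, E_q/2, G_p/2], [E_q/2, E, F], [G_p/2, F, G]] = [[0, 0, -40/9], [0, 97/9, 0], [-40/9, 0, 100/9]]; det M2 = -155200/729
det M1 - det M2 = -4000/3; K = -4000/3 / (9700/81)^2 = -4374/47045


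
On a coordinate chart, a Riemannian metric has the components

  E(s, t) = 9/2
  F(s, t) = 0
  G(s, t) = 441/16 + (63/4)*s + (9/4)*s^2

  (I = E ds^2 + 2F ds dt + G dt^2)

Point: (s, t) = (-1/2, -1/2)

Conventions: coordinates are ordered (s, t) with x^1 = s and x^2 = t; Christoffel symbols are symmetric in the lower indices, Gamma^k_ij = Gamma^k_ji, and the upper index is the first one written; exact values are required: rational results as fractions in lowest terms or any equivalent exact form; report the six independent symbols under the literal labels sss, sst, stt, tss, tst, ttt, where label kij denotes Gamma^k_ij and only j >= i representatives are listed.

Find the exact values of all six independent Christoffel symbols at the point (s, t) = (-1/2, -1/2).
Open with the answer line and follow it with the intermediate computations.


Answer: Gamma_sss = 0, Gamma_sst = 0, Gamma_stt = -3/2, Gamma_tss = 0, Gamma_tst = 1/3, Gamma_ttt = 0

E = 9/2, F = 0, G = 81/4 at the point
E_s = 0, E_t = 0, F_s = 0, F_t = 0, G_s = 27/2, G_t = 0
EG - F^2 = 729/8;  g^inv = (8/729) * [[81/4, 0], [0, 9/2]]
first-kind symbols [ij,l] = (1/2)(d_i g_jl + d_j g_il - d_l g_ij): [ss,s] = E_s/2 = 0, [ss,t] = F_s - E_t/2 = 0, [st,s] = E_t/2 = 0, [st,t] = G_s/2 = 27/4, [tt,s] = F_t - G_s/2 = -27/4, [tt,t] = G_t/2 = 0
Gamma^s_ij = (G*[ij,s] - F*[ij,t])/(EG - F^2), Gamma^t_ij = (E*[ij,t] - F*[ij,s])/(EG - F^2)


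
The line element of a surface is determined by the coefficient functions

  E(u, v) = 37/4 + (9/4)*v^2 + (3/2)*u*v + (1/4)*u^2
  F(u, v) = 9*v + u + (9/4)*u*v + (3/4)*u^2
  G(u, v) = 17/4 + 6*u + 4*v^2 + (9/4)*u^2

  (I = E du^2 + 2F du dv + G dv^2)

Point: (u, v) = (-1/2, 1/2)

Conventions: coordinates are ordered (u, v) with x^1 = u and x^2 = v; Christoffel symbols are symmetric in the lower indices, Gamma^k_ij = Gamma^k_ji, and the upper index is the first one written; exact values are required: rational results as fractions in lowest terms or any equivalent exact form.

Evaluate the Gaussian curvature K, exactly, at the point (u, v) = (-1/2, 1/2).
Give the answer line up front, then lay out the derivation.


Answer: K = -26432/755161

E = 19/2, F = 29/8, G = 45/16, EG - F^2 = 869/64 at the point
E_u = 1/2, E_v = 3/2, F_u = 11/8, F_v = 63/8, G_u = 15/4, G_v = 4
E_vv = 9/2, F_uv = 9/4, G_uu = 9/2
K follows from Brioschi's formula, (det M1 - det M2)/(EG - F^2)^2.
M1 = [[-E_vv/2 + F_uv - G_uu/2, E_u/2, F_u - E_v/2], [F_v - G_u/2, E, F], [G_v/2, F, G]] = [[-9/4, 1/4, 5/8], [6, 19/2, 29/8], [2, 29/8, 45/16]]; det M1 = -7997/256
M2 = [[0, E_v/2, G_u/2], [E_v/2, E, F], [G_u/2, F, G]] = [[0, 3/4, 15/8], [3/4, 19/2, 29/8], [15/8, 29/8, 45/16]]; det M2 = -6345/256
det M1 - det M2 = -413/64; K = -413/64 / (869/64)^2 = -26432/755161


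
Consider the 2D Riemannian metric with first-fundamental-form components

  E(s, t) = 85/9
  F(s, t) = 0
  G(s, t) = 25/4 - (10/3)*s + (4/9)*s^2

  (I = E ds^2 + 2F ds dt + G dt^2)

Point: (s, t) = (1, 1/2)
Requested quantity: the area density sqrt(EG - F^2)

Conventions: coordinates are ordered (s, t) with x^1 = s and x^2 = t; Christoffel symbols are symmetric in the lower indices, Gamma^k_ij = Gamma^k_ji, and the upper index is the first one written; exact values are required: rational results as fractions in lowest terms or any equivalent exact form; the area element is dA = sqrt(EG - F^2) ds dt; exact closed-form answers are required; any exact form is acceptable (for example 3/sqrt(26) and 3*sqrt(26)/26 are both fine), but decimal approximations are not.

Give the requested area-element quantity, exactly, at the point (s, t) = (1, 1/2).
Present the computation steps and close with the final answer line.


E = 85/9, F = 0, G = 121/36; EG - F^2 = 10285/324

Answer: sqrt(EG - F^2) = 11*sqrt(85)/18


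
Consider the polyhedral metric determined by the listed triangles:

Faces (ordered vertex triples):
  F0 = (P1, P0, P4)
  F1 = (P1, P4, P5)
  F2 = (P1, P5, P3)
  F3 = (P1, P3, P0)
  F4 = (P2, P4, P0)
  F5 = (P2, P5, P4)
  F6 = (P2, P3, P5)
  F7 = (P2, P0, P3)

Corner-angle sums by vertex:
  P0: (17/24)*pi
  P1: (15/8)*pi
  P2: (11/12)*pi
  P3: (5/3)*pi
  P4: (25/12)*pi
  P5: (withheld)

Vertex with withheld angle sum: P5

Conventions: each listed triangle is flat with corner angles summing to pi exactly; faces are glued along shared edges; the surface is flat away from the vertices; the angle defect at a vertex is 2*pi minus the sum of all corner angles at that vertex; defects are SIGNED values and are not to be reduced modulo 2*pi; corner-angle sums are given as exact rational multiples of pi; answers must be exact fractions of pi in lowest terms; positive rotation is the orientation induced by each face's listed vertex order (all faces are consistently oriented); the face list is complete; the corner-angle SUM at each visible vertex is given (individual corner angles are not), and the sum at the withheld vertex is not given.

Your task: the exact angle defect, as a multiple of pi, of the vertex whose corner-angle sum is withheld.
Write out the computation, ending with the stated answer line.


V = 6, E = 12, F = 8; chi = V - E + F = 2
Gauss-Bonnet: total defect = 2*pi*chi = 4*pi; visible defects sum to (11/4)*pi

Answer: defect(P5) = (5/4)*pi


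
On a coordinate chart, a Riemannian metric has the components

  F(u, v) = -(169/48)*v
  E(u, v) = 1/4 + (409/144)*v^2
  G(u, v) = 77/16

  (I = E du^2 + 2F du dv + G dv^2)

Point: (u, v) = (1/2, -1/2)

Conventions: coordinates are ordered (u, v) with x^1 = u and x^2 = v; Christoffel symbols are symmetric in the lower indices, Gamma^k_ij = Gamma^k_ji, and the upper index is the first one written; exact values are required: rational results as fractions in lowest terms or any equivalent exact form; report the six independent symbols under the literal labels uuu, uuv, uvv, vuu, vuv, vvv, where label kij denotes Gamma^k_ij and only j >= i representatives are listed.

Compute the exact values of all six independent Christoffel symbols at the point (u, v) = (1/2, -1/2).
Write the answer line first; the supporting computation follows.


Answer: Gamma_uuu = -69121/42060, Gamma_uuv = -31493/7010, Gamma_uvv = -39039/3505, Gamma_vuu = 226177/252360, Gamma_vuv = 69121/42060, Gamma_vvv = 28561/7010

E = 553/576, F = 169/96, G = 77/16 at the point
E_u = 0, E_v = -409/144, F_u = 0, F_v = -169/48, G_u = 0, G_v = 0
EG - F^2 = 3505/2304;  g^inv = (2304/3505) * [[77/16, -169/96], [-169/96, 553/576]]
first-kind symbols [ij,l] = (1/2)(d_i g_jl + d_j g_il - d_l g_ij): [uu,u] = E_u/2 = 0, [uu,v] = F_u - E_v/2 = 409/288, [uv,u] = E_v/2 = -409/288, [uv,v] = G_u/2 = 0, [vv,u] = F_v - G_u/2 = -169/48, [vv,v] = G_v/2 = 0
Gamma^u_ij = (G*[ij,u] - F*[ij,v])/(EG - F^2), Gamma^v_ij = (E*[ij,v] - F*[ij,u])/(EG - F^2)


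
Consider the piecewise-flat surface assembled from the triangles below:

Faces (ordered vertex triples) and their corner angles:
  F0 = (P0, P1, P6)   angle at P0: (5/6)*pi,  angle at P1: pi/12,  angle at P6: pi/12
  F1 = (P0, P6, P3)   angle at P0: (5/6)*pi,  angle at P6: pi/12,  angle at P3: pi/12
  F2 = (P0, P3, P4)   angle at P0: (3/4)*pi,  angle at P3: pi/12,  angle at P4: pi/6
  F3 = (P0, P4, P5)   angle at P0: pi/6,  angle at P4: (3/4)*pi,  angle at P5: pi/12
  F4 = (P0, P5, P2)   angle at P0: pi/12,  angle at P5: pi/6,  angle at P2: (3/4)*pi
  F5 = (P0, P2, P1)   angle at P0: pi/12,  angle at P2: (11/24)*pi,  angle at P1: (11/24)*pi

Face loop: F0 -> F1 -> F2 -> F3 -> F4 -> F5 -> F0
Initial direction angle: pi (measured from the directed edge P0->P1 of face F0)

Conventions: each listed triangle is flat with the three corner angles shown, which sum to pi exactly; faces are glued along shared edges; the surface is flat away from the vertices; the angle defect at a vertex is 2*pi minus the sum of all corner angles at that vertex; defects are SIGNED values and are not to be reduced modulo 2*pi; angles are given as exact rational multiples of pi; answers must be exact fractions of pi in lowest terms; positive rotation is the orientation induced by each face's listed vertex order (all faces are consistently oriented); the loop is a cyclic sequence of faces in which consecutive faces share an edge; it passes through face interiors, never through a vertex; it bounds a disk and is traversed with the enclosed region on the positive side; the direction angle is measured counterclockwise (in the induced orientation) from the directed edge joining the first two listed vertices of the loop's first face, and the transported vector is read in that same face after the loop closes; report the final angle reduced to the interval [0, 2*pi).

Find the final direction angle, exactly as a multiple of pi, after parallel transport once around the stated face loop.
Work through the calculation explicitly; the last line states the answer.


enclosed vertex P0: corner angles sum to (11/4)*pi, defect = 2*pi - (11/4)*pi = (-3/4)*pi
the rotation equals the total enclosed defect, so the final angle is initial + defects (mod 2*pi)
final angle = pi - (3/4)*pi = pi/4 (mod 2*pi)

Answer: final direction angle = pi/4


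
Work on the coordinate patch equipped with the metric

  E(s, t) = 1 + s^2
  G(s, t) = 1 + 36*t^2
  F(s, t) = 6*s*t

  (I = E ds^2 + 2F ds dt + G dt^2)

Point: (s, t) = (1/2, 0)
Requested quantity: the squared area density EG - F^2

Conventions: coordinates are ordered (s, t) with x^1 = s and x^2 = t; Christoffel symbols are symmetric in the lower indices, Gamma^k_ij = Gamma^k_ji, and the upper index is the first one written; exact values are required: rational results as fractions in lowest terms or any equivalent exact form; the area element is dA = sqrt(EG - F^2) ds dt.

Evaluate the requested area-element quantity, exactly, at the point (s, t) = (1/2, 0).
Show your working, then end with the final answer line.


E = 5/4, F = 0, G = 1; EG - F^2 = 5/4

Answer: EG - F^2 = 5/4


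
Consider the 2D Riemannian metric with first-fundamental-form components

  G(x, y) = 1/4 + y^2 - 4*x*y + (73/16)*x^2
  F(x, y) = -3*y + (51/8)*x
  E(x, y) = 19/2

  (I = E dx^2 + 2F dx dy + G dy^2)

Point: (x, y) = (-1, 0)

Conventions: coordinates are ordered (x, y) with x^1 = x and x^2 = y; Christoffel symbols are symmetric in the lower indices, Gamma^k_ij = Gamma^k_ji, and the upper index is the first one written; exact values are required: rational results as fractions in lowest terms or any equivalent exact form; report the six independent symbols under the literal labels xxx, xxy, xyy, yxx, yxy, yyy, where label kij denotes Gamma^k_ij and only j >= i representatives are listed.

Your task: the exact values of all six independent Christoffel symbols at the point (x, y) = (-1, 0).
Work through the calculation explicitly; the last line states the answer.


E = 19/2, F = -51/8, G = 77/16 at the point
E_x = 0, E_y = 0, F_x = 51/8, F_y = -3, G_x = -73/8, G_y = 4
EG - F^2 = 325/64;  g^inv = (64/325) * [[77/16, 51/8], [51/8, 19/2]]
first-kind symbols [ij,l] = (1/2)(d_i g_jl + d_j g_il - d_l g_ij): [xx,x] = E_x/2 = 0, [xx,y] = F_x - E_y/2 = 51/8, [xy,x] = E_y/2 = 0, [xy,y] = G_x/2 = -73/16, [yy,x] = F_y - G_x/2 = 25/16, [yy,y] = G_y/2 = 2
Gamma^x_ij = (G*[ij,x] - F*[ij,y])/(EG - F^2), Gamma^y_ij = (E*[ij,y] - F*[ij,x])/(EG - F^2)

Answer: Gamma_xxx = 2601/325, Gamma_xxy = -3723/650, Gamma_xyy = 5189/1300, Gamma_yxx = 3876/325, Gamma_yxy = -2774/325, Gamma_yyy = 3707/650


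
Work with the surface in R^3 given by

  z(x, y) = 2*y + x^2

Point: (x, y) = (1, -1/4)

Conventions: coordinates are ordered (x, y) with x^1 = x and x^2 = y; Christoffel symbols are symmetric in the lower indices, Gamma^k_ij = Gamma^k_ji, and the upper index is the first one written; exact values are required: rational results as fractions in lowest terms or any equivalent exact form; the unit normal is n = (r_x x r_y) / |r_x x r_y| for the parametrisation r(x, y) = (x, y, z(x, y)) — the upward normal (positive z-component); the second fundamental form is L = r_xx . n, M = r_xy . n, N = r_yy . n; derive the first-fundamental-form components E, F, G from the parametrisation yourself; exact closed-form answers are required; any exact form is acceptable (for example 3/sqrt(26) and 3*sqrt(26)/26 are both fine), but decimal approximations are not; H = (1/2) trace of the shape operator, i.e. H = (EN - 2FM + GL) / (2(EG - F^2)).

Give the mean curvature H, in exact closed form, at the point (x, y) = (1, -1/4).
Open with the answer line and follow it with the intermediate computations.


Answer: H = 5/27

z_x = 2, z_y = 2, z_xx = 2, z_xy = 0, z_yy = 0
E = 5, F = 4, G = 5; answer radicand W^2 = 9
unnormalised second-form numerators: l = 2, m = 0, n = 0; L = l/sqrt(9), and similarly M = m/sqrt(W^2), N = n/sqrt(W^2)
H = (E*n - 2*F*m + G*l) / (2*(EG - F^2)*sqrt(W^2)); E*n - 2*F*m + G*l = 10, EG - F^2 = 9, so H = (5/9)/sqrt(9)


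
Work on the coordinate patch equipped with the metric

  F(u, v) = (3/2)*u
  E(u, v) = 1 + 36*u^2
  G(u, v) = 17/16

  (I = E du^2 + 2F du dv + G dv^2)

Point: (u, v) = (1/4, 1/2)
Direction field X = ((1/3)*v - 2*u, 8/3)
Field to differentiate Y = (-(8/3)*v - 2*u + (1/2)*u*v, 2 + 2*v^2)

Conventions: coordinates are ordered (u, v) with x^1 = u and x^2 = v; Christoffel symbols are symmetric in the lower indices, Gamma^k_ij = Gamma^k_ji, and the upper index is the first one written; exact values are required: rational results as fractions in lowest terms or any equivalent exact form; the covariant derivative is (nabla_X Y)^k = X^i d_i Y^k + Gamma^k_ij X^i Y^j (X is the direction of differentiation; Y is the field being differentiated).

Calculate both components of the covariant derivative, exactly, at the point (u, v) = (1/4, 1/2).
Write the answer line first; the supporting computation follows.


Answer: (nabla_X Y)^u = -8759/1908, (nabla_X Y)^v = 1781/318

E = 13/4, F = 3/8, G = 17/16 at the point
E_u = 18, E_v = 0, F_u = 3/2, F_v = 0, G_u = 0, G_v = 0
EG - F^2 = 53/16;  g^inv = (16/53) * [[17/16, -3/8], [-3/8, 13/4]]
first-kind symbols [ij,l] = (1/2)(d_i g_jl + d_j g_il - d_l g_ij): [uu,u] = E_u/2 = 9, [uu,v] = F_u - E_v/2 = 3/2, [uv,u] = E_v/2 = 0, [uv,v] = G_u/2 = 0, [vv,u] = F_v - G_u/2 = 0, [vv,v] = G_v/2 = 0
Gamma^u_ij = (G*[ij,u] - F*[ij,v])/(EG - F^2), Gamma^v_ij = (E*[ij,v] - F*[ij,u])/(EG - F^2)
Gamma_uuu = 144/53, Gamma_uuv = 0, Gamma_uvv = 0, Gamma_vuu = 24/53, Gamma_vuv = 0, Gamma_vvv = 0
X = (-1/3, 8/3), Y = (-85/48, 5/2) at the point


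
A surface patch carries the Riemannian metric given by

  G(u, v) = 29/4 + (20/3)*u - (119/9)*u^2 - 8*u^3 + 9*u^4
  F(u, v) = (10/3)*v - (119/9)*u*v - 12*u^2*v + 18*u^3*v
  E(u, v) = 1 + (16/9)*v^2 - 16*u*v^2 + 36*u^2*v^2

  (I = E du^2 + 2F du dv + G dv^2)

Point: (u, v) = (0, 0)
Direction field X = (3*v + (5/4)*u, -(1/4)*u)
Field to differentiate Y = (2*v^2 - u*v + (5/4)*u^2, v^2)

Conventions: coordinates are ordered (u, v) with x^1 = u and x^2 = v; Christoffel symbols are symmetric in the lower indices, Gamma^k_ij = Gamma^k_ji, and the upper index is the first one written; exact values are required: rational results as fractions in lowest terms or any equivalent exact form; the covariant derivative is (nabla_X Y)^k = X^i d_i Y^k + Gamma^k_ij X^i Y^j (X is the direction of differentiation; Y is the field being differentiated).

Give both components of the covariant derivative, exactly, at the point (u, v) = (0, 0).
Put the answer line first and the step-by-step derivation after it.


Answer: (nabla_X Y)^u = 0, (nabla_X Y)^v = 0

E = 1, F = 0, G = 29/4 at the point
E_u = 0, E_v = 0, F_u = 0, F_v = 10/3, G_u = 20/3, G_v = 0
EG - F^2 = 29/4;  g^inv = (4/29) * [[29/4, 0], [0, 1]]
first-kind symbols [ij,l] = (1/2)(d_i g_jl + d_j g_il - d_l g_ij): [uu,u] = E_u/2 = 0, [uu,v] = F_u - E_v/2 = 0, [uv,u] = E_v/2 = 0, [uv,v] = G_u/2 = 10/3, [vv,u] = F_v - G_u/2 = 0, [vv,v] = G_v/2 = 0
Gamma^u_ij = (G*[ij,u] - F*[ij,v])/(EG - F^2), Gamma^v_ij = (E*[ij,v] - F*[ij,u])/(EG - F^2)
Gamma_uuu = 0, Gamma_uuv = 0, Gamma_uvv = 0, Gamma_vuu = 0, Gamma_vuv = 40/87, Gamma_vvv = 0
X = (0, 0), Y = (0, 0) at the point


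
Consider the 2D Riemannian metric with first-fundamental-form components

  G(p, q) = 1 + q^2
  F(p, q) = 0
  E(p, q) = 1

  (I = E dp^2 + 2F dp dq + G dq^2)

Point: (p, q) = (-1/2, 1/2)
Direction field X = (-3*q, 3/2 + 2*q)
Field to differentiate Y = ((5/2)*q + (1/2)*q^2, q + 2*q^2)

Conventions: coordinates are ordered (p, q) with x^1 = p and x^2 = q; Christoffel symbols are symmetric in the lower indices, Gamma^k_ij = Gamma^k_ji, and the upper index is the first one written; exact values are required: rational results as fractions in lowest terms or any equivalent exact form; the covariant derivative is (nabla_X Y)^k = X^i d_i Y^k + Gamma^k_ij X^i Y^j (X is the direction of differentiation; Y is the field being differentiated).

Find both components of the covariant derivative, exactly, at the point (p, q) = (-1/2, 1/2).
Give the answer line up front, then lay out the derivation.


Answer: (nabla_X Y)^p = 15/2, (nabla_X Y)^q = 17/2

E = 1, F = 0, G = 5/4 at the point
E_p = 0, E_q = 0, F_p = 0, F_q = 0, G_p = 0, G_q = 1
EG - F^2 = 5/4;  g^inv = (4/5) * [[5/4, 0], [0, 1]]
first-kind symbols [ij,l] = (1/2)(d_i g_jl + d_j g_il - d_l g_ij): [pp,p] = E_p/2 = 0, [pp,q] = F_p - E_q/2 = 0, [pq,p] = E_q/2 = 0, [pq,q] = G_p/2 = 0, [qq,p] = F_q - G_p/2 = 0, [qq,q] = G_q/2 = 1/2
Gamma^p_ij = (G*[ij,p] - F*[ij,q])/(EG - F^2), Gamma^q_ij = (E*[ij,q] - F*[ij,p])/(EG - F^2)
Gamma_ppp = 0, Gamma_ppq = 0, Gamma_pqq = 0, Gamma_qpp = 0, Gamma_qpq = 0, Gamma_qqq = 2/5
X = (-3/2, 5/2), Y = (11/8, 1) at the point


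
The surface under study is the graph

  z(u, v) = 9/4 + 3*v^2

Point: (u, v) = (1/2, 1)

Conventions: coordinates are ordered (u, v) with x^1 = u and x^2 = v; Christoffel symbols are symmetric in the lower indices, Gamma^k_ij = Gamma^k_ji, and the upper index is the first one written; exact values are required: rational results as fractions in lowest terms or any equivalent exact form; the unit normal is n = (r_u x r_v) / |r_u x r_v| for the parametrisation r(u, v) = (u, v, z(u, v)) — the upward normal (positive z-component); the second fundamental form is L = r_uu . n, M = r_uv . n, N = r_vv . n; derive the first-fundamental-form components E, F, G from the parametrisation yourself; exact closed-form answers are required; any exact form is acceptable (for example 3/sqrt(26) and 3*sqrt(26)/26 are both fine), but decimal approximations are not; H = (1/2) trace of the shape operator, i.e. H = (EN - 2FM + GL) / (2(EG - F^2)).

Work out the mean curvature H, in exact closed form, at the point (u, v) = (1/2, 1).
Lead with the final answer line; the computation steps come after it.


Answer: H = 3*sqrt(37)/1369

z_u = 0, z_v = 6, z_uu = 0, z_uv = 0, z_vv = 6
E = 1, F = 0, G = 37; answer radicand W^2 = 37
unnormalised second-form numerators: l = 0, m = 0, n = 6; L = l/sqrt(37), and similarly M = m/sqrt(W^2), N = n/sqrt(W^2)
H = (E*n - 2*F*m + G*l) / (2*(EG - F^2)*sqrt(W^2)); E*n - 2*F*m + G*l = 6, EG - F^2 = 37, so H = (3/37)/sqrt(37)


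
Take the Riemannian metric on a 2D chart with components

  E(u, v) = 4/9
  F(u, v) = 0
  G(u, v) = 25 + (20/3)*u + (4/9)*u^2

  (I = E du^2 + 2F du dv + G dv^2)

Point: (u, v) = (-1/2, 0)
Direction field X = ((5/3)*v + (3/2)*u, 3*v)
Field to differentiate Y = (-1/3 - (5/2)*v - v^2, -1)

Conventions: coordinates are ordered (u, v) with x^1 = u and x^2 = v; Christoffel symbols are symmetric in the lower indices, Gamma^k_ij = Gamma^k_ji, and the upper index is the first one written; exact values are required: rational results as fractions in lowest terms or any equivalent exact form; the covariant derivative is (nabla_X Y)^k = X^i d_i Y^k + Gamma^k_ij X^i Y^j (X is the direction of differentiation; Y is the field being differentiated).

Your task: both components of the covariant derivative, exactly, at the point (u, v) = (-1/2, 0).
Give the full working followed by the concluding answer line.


E = 4/9, F = 0, G = 196/9 at the point
E_u = 0, E_v = 0, F_u = 0, F_v = 0, G_u = 56/9, G_v = 0
EG - F^2 = 784/81;  g^inv = (81/784) * [[196/9, 0], [0, 4/9]]
first-kind symbols [ij,l] = (1/2)(d_i g_jl + d_j g_il - d_l g_ij): [uu,u] = E_u/2 = 0, [uu,v] = F_u - E_v/2 = 0, [uv,u] = E_v/2 = 0, [uv,v] = G_u/2 = 28/9, [vv,u] = F_v - G_u/2 = -28/9, [vv,v] = G_v/2 = 0
Gamma^u_ij = (G*[ij,u] - F*[ij,v])/(EG - F^2), Gamma^v_ij = (E*[ij,v] - F*[ij,u])/(EG - F^2)
Gamma_uuu = 0, Gamma_uuv = 0, Gamma_uvv = -7, Gamma_vuu = 0, Gamma_vuv = 1/7, Gamma_vvv = 0
X = (-3/4, 0), Y = (-1/3, -1) at the point

Answer: (nabla_X Y)^u = 0, (nabla_X Y)^v = 3/28


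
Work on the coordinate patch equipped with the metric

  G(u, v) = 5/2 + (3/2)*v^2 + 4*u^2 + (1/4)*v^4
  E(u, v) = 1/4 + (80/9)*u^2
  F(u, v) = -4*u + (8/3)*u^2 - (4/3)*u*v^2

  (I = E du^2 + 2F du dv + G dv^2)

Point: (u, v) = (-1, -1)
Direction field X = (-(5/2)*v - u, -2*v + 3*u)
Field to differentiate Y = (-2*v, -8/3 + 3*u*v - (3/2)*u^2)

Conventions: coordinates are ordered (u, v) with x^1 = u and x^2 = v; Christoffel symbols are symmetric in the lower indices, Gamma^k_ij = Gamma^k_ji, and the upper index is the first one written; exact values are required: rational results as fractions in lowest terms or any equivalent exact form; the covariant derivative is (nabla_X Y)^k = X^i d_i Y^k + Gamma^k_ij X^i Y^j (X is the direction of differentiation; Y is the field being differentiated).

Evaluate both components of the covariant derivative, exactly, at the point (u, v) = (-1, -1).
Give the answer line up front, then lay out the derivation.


Answer: (nabla_X Y)^u = -2706/547, (nabla_X Y)^v = 16505/4923

E = 329/36, F = 8, G = 33/4 at the point
E_u = -160/9, E_v = 0, F_u = -32/3, F_v = -8/3, G_u = -8, G_v = -4
EG - F^2 = 547/48;  g^inv = (48/547) * [[33/4, -8], [-8, 329/36]]
first-kind symbols [ij,l] = (1/2)(d_i g_jl + d_j g_il - d_l g_ij): [uu,u] = E_u/2 = -80/9, [uu,v] = F_u - E_v/2 = -32/3, [uv,u] = E_v/2 = 0, [uv,v] = G_u/2 = -4, [vv,u] = F_v - G_u/2 = 4/3, [vv,v] = G_v/2 = -2
Gamma^u_ij = (G*[ij,u] - F*[ij,v])/(EG - F^2), Gamma^v_ij = (E*[ij,v] - F*[ij,u])/(EG - F^2)
Gamma_uuu = 576/547, Gamma_uuv = 1536/547, Gamma_uvv = 1296/547, Gamma_vuu = -11392/4923, Gamma_vuv = -5264/1641, Gamma_vvv = -4168/1641
X = (7/2, -1), Y = (2, -7/6) at the point


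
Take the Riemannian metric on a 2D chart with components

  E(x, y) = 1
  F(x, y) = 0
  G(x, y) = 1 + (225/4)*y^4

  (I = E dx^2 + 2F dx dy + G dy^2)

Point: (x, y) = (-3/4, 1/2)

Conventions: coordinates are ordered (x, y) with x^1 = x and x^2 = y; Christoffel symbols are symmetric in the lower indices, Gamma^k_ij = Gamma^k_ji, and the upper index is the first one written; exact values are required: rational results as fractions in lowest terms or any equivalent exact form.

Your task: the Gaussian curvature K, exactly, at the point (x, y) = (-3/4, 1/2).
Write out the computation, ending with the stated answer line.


E = 1, F = 0, G = 289/64, EG - F^2 = 289/64 at the point
E_x = 0, E_y = 0, F_x = 0, F_y = 0, G_x = 0, G_y = 225/8
E_yy = 0, F_xy = 0, G_xx = 0
By Brioschi, K is (det M1 - det M2) divided by (EG - F^2) squared.
M1 = [[-E_yy/2 + F_xy - G_xx/2, E_x/2, F_x - E_y/2], [F_y - G_x/2, E, F], [G_y/2, F, G]] = [[0, 0, 0], [0, 1, 0], [225/16, 0, 289/64]]; det M1 = 0
M2 = [[0, E_y/2, G_x/2], [E_y/2, E, F], [G_x/2, F, G]] = [[0, 0, 0], [0, 1, 0], [0, 0, 289/64]]; det M2 = 0
det M1 - det M2 = 0; K = 0 / (289/64)^2 = 0

Answer: K = 0
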